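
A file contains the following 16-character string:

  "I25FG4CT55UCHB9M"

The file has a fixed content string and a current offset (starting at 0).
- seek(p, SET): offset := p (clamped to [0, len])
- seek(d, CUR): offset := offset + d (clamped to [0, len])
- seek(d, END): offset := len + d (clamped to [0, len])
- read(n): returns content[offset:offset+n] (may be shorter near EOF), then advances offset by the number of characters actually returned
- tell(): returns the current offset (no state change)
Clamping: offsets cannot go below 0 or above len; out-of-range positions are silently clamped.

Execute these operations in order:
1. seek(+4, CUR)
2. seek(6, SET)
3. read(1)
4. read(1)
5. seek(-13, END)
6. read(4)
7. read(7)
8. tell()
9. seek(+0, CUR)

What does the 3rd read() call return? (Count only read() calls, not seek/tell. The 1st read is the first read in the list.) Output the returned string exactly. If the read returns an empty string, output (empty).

Answer: FG4C

Derivation:
After 1 (seek(+4, CUR)): offset=4
After 2 (seek(6, SET)): offset=6
After 3 (read(1)): returned 'C', offset=7
After 4 (read(1)): returned 'T', offset=8
After 5 (seek(-13, END)): offset=3
After 6 (read(4)): returned 'FG4C', offset=7
After 7 (read(7)): returned 'T55UCHB', offset=14
After 8 (tell()): offset=14
After 9 (seek(+0, CUR)): offset=14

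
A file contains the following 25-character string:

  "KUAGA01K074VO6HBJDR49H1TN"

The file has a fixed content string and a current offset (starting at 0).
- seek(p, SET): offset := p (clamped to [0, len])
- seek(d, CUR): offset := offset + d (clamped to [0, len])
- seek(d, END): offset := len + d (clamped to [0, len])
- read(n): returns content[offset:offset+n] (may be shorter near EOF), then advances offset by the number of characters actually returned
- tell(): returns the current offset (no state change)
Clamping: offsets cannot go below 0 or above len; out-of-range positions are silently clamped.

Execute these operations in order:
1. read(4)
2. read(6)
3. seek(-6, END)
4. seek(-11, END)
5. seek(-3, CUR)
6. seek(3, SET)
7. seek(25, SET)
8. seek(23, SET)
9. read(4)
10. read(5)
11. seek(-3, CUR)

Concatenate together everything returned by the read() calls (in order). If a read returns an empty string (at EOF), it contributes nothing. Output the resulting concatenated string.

Answer: KUAGA01K07TN

Derivation:
After 1 (read(4)): returned 'KUAG', offset=4
After 2 (read(6)): returned 'A01K07', offset=10
After 3 (seek(-6, END)): offset=19
After 4 (seek(-11, END)): offset=14
After 5 (seek(-3, CUR)): offset=11
After 6 (seek(3, SET)): offset=3
After 7 (seek(25, SET)): offset=25
After 8 (seek(23, SET)): offset=23
After 9 (read(4)): returned 'TN', offset=25
After 10 (read(5)): returned '', offset=25
After 11 (seek(-3, CUR)): offset=22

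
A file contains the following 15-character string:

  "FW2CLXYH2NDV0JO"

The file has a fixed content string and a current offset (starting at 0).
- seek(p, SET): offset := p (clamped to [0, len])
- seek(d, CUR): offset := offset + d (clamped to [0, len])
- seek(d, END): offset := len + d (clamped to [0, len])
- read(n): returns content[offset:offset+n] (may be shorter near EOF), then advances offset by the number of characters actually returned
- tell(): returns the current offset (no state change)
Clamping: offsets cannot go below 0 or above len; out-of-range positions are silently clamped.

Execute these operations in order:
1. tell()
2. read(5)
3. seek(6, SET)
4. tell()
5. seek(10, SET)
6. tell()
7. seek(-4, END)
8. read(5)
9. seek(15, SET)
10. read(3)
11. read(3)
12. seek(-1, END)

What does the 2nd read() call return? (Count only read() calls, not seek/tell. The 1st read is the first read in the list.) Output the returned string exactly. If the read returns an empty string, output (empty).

Answer: V0JO

Derivation:
After 1 (tell()): offset=0
After 2 (read(5)): returned 'FW2CL', offset=5
After 3 (seek(6, SET)): offset=6
After 4 (tell()): offset=6
After 5 (seek(10, SET)): offset=10
After 6 (tell()): offset=10
After 7 (seek(-4, END)): offset=11
After 8 (read(5)): returned 'V0JO', offset=15
After 9 (seek(15, SET)): offset=15
After 10 (read(3)): returned '', offset=15
After 11 (read(3)): returned '', offset=15
After 12 (seek(-1, END)): offset=14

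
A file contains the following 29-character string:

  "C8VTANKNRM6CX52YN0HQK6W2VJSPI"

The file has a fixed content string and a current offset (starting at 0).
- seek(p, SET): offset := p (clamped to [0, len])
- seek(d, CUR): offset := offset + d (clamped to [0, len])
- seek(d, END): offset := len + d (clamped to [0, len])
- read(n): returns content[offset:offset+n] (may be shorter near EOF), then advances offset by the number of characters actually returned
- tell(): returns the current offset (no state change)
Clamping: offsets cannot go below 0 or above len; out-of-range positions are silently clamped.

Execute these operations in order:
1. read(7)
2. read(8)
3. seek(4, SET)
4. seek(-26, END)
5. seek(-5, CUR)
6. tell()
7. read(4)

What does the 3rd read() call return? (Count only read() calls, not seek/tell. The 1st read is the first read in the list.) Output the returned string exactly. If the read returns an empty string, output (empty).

Answer: C8VT

Derivation:
After 1 (read(7)): returned 'C8VTANK', offset=7
After 2 (read(8)): returned 'NRM6CX52', offset=15
After 3 (seek(4, SET)): offset=4
After 4 (seek(-26, END)): offset=3
After 5 (seek(-5, CUR)): offset=0
After 6 (tell()): offset=0
After 7 (read(4)): returned 'C8VT', offset=4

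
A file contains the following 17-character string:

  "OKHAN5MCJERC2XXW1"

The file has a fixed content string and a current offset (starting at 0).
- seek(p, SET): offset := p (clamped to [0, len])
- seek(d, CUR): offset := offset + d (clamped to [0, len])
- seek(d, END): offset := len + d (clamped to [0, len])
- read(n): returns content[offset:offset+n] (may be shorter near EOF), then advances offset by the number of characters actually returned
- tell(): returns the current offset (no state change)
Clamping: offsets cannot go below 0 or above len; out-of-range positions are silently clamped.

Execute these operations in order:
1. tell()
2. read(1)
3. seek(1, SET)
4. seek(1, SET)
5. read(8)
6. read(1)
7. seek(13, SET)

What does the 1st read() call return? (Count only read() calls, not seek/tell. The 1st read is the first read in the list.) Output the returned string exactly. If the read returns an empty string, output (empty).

Answer: O

Derivation:
After 1 (tell()): offset=0
After 2 (read(1)): returned 'O', offset=1
After 3 (seek(1, SET)): offset=1
After 4 (seek(1, SET)): offset=1
After 5 (read(8)): returned 'KHAN5MCJ', offset=9
After 6 (read(1)): returned 'E', offset=10
After 7 (seek(13, SET)): offset=13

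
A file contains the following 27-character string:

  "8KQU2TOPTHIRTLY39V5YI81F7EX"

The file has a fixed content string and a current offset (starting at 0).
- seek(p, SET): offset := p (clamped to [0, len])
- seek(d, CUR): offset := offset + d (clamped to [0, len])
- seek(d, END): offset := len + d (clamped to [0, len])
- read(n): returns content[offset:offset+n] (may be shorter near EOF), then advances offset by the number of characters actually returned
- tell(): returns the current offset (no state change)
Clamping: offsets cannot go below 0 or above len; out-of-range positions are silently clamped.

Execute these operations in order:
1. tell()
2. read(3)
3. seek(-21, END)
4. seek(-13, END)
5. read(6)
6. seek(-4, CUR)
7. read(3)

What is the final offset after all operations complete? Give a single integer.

Answer: 19

Derivation:
After 1 (tell()): offset=0
After 2 (read(3)): returned '8KQ', offset=3
After 3 (seek(-21, END)): offset=6
After 4 (seek(-13, END)): offset=14
After 5 (read(6)): returned 'Y39V5Y', offset=20
After 6 (seek(-4, CUR)): offset=16
After 7 (read(3)): returned '9V5', offset=19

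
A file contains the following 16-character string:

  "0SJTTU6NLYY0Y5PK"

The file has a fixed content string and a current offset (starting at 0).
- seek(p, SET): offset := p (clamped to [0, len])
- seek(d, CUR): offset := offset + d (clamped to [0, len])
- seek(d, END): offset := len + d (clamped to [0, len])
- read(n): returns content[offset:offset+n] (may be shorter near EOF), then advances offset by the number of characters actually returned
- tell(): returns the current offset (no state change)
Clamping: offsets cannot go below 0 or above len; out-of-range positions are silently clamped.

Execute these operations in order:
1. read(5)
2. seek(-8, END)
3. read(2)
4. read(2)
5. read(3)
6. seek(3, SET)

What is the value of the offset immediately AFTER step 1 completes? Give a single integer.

After 1 (read(5)): returned '0SJTT', offset=5

Answer: 5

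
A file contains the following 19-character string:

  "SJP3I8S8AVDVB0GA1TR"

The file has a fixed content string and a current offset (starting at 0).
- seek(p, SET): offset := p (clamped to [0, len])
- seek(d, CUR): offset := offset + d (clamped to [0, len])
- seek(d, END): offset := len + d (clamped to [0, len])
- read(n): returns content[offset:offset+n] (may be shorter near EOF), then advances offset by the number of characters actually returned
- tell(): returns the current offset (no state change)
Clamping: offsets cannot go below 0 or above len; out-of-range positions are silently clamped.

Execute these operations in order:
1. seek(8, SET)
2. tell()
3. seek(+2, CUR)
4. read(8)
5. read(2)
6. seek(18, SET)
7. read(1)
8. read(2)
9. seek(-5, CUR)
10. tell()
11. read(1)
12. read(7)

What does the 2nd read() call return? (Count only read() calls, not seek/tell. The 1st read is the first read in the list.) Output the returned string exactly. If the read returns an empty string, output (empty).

Answer: R

Derivation:
After 1 (seek(8, SET)): offset=8
After 2 (tell()): offset=8
After 3 (seek(+2, CUR)): offset=10
After 4 (read(8)): returned 'DVB0GA1T', offset=18
After 5 (read(2)): returned 'R', offset=19
After 6 (seek(18, SET)): offset=18
After 7 (read(1)): returned 'R', offset=19
After 8 (read(2)): returned '', offset=19
After 9 (seek(-5, CUR)): offset=14
After 10 (tell()): offset=14
After 11 (read(1)): returned 'G', offset=15
After 12 (read(7)): returned 'A1TR', offset=19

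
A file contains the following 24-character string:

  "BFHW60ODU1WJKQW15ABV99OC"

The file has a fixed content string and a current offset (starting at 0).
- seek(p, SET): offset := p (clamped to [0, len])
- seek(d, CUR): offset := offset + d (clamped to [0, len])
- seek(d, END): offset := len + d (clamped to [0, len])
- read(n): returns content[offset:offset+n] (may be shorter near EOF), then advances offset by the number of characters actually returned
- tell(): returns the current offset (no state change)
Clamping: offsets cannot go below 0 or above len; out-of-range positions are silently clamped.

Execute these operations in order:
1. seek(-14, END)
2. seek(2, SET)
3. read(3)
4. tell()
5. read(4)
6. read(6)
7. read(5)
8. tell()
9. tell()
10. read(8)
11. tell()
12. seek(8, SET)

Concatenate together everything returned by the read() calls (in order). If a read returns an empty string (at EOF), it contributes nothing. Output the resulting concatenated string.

After 1 (seek(-14, END)): offset=10
After 2 (seek(2, SET)): offset=2
After 3 (read(3)): returned 'HW6', offset=5
After 4 (tell()): offset=5
After 5 (read(4)): returned '0ODU', offset=9
After 6 (read(6)): returned '1WJKQW', offset=15
After 7 (read(5)): returned '15ABV', offset=20
After 8 (tell()): offset=20
After 9 (tell()): offset=20
After 10 (read(8)): returned '99OC', offset=24
After 11 (tell()): offset=24
After 12 (seek(8, SET)): offset=8

Answer: HW60ODU1WJKQW15ABV99OC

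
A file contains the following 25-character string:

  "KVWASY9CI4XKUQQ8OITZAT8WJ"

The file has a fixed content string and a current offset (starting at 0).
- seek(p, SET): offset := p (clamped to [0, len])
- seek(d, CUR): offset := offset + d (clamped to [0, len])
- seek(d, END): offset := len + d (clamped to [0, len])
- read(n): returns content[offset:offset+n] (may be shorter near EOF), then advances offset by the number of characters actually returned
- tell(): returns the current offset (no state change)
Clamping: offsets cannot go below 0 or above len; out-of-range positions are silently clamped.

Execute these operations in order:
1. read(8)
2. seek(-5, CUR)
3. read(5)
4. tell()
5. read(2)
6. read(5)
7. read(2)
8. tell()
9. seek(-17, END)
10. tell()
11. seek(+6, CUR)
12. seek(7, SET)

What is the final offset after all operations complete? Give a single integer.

Answer: 7

Derivation:
After 1 (read(8)): returned 'KVWASY9C', offset=8
After 2 (seek(-5, CUR)): offset=3
After 3 (read(5)): returned 'ASY9C', offset=8
After 4 (tell()): offset=8
After 5 (read(2)): returned 'I4', offset=10
After 6 (read(5)): returned 'XKUQQ', offset=15
After 7 (read(2)): returned '8O', offset=17
After 8 (tell()): offset=17
After 9 (seek(-17, END)): offset=8
After 10 (tell()): offset=8
After 11 (seek(+6, CUR)): offset=14
After 12 (seek(7, SET)): offset=7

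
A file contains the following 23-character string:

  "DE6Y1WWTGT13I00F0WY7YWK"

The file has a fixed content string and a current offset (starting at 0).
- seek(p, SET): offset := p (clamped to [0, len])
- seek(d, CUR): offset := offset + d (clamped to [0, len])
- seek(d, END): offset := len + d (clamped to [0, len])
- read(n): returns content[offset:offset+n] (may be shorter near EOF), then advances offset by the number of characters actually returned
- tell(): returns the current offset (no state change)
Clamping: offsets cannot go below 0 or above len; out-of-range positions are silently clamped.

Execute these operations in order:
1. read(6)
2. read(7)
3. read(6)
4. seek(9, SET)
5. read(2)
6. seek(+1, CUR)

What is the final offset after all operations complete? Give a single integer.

Answer: 12

Derivation:
After 1 (read(6)): returned 'DE6Y1W', offset=6
After 2 (read(7)): returned 'WTGT13I', offset=13
After 3 (read(6)): returned '00F0WY', offset=19
After 4 (seek(9, SET)): offset=9
After 5 (read(2)): returned 'T1', offset=11
After 6 (seek(+1, CUR)): offset=12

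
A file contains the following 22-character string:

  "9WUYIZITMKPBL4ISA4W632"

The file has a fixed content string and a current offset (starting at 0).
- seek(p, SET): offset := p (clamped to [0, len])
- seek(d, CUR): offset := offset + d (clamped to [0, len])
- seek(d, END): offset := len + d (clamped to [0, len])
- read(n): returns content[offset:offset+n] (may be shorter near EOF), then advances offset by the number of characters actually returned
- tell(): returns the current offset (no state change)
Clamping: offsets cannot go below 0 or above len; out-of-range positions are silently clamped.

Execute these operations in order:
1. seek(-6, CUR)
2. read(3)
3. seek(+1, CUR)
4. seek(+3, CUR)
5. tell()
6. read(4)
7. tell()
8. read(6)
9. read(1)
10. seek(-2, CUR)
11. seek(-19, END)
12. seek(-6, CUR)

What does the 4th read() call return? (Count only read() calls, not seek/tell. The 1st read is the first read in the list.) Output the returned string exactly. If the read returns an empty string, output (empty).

After 1 (seek(-6, CUR)): offset=0
After 2 (read(3)): returned '9WU', offset=3
After 3 (seek(+1, CUR)): offset=4
After 4 (seek(+3, CUR)): offset=7
After 5 (tell()): offset=7
After 6 (read(4)): returned 'TMKP', offset=11
After 7 (tell()): offset=11
After 8 (read(6)): returned 'BL4ISA', offset=17
After 9 (read(1)): returned '4', offset=18
After 10 (seek(-2, CUR)): offset=16
After 11 (seek(-19, END)): offset=3
After 12 (seek(-6, CUR)): offset=0

Answer: 4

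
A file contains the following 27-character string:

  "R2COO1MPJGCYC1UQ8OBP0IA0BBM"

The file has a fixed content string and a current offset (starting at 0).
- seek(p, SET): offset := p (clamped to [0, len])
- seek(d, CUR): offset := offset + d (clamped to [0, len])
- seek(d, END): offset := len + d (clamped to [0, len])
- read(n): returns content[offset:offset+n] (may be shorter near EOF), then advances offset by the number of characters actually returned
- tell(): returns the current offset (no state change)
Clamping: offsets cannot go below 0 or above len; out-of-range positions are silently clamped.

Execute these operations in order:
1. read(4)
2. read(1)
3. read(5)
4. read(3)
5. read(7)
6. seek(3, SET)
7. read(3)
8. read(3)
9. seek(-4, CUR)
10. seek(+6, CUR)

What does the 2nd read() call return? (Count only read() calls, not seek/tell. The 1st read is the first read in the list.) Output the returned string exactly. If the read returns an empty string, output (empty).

After 1 (read(4)): returned 'R2CO', offset=4
After 2 (read(1)): returned 'O', offset=5
After 3 (read(5)): returned '1MPJG', offset=10
After 4 (read(3)): returned 'CYC', offset=13
After 5 (read(7)): returned '1UQ8OBP', offset=20
After 6 (seek(3, SET)): offset=3
After 7 (read(3)): returned 'OO1', offset=6
After 8 (read(3)): returned 'MPJ', offset=9
After 9 (seek(-4, CUR)): offset=5
After 10 (seek(+6, CUR)): offset=11

Answer: O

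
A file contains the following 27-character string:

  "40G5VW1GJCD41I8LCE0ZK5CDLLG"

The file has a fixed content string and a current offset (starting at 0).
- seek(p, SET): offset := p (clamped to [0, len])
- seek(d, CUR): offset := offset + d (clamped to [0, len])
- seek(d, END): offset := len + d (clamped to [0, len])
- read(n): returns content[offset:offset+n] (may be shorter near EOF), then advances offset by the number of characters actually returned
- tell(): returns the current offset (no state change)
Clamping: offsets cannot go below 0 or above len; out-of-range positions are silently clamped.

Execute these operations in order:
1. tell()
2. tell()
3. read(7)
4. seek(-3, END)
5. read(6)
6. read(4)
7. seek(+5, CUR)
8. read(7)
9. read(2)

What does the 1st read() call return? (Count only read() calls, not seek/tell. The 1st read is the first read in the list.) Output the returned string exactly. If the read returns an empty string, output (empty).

Answer: 40G5VW1

Derivation:
After 1 (tell()): offset=0
After 2 (tell()): offset=0
After 3 (read(7)): returned '40G5VW1', offset=7
After 4 (seek(-3, END)): offset=24
After 5 (read(6)): returned 'LLG', offset=27
After 6 (read(4)): returned '', offset=27
After 7 (seek(+5, CUR)): offset=27
After 8 (read(7)): returned '', offset=27
After 9 (read(2)): returned '', offset=27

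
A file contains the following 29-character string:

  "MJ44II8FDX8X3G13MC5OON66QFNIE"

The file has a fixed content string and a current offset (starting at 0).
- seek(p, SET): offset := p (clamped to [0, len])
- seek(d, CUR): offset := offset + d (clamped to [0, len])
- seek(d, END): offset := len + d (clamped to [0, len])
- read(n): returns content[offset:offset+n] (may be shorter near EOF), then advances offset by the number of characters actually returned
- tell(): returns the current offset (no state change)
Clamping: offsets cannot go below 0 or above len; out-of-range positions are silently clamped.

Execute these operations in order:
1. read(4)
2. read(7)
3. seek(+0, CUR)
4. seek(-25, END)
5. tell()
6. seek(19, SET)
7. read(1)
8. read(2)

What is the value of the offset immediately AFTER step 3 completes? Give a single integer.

After 1 (read(4)): returned 'MJ44', offset=4
After 2 (read(7)): returned 'II8FDX8', offset=11
After 3 (seek(+0, CUR)): offset=11

Answer: 11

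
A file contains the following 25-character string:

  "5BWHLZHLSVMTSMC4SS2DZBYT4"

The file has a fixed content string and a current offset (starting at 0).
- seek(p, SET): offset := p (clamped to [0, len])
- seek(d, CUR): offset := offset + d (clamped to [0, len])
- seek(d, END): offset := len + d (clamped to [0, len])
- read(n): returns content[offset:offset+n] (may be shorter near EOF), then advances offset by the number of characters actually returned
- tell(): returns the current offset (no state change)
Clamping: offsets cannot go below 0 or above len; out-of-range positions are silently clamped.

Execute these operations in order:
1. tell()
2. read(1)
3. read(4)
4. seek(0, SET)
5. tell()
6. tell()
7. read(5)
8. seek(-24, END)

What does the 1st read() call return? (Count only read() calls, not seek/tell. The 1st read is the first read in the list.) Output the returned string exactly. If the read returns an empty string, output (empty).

After 1 (tell()): offset=0
After 2 (read(1)): returned '5', offset=1
After 3 (read(4)): returned 'BWHL', offset=5
After 4 (seek(0, SET)): offset=0
After 5 (tell()): offset=0
After 6 (tell()): offset=0
After 7 (read(5)): returned '5BWHL', offset=5
After 8 (seek(-24, END)): offset=1

Answer: 5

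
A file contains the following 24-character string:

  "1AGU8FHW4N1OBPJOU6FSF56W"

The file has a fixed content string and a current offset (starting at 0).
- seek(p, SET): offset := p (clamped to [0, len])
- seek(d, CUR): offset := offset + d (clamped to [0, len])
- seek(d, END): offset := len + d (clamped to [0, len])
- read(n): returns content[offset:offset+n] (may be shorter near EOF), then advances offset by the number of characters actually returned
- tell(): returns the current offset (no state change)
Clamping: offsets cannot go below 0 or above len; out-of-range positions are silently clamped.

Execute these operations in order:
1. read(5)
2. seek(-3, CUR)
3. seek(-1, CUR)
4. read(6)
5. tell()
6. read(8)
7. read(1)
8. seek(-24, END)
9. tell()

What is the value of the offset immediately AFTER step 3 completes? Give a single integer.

Answer: 1

Derivation:
After 1 (read(5)): returned '1AGU8', offset=5
After 2 (seek(-3, CUR)): offset=2
After 3 (seek(-1, CUR)): offset=1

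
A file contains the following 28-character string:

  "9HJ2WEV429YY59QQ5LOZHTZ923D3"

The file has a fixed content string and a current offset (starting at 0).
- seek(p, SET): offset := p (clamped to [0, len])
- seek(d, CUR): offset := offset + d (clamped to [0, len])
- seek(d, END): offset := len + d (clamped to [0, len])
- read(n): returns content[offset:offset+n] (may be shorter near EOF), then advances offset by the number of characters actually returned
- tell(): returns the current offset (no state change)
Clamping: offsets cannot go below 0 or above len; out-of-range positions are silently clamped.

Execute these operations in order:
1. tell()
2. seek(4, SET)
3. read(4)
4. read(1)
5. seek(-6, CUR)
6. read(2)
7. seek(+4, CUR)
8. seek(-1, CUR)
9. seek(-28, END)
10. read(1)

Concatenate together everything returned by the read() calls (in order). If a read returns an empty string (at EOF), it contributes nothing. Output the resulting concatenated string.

After 1 (tell()): offset=0
After 2 (seek(4, SET)): offset=4
After 3 (read(4)): returned 'WEV4', offset=8
After 4 (read(1)): returned '2', offset=9
After 5 (seek(-6, CUR)): offset=3
After 6 (read(2)): returned '2W', offset=5
After 7 (seek(+4, CUR)): offset=9
After 8 (seek(-1, CUR)): offset=8
After 9 (seek(-28, END)): offset=0
After 10 (read(1)): returned '9', offset=1

Answer: WEV422W9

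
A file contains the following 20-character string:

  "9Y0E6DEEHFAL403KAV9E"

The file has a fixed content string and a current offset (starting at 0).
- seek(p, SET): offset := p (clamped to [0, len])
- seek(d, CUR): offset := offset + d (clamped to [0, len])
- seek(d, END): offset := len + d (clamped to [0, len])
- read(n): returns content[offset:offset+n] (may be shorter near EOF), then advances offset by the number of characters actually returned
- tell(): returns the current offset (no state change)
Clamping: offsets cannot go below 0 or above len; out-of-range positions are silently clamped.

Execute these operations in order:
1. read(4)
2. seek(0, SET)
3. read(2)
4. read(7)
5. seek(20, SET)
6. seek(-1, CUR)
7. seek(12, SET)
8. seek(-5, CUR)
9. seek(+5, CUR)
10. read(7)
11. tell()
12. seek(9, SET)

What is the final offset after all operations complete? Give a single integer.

After 1 (read(4)): returned '9Y0E', offset=4
After 2 (seek(0, SET)): offset=0
After 3 (read(2)): returned '9Y', offset=2
After 4 (read(7)): returned '0E6DEEH', offset=9
After 5 (seek(20, SET)): offset=20
After 6 (seek(-1, CUR)): offset=19
After 7 (seek(12, SET)): offset=12
After 8 (seek(-5, CUR)): offset=7
After 9 (seek(+5, CUR)): offset=12
After 10 (read(7)): returned '403KAV9', offset=19
After 11 (tell()): offset=19
After 12 (seek(9, SET)): offset=9

Answer: 9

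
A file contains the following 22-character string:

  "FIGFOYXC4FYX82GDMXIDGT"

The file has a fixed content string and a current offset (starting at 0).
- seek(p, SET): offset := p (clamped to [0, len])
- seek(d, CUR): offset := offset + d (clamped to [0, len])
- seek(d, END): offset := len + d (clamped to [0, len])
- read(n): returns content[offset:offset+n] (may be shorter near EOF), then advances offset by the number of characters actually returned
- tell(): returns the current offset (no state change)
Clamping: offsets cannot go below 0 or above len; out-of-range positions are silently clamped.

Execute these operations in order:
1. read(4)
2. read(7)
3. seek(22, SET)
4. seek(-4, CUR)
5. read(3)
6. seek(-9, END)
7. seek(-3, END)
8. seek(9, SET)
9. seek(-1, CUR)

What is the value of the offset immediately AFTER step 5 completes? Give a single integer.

Answer: 21

Derivation:
After 1 (read(4)): returned 'FIGF', offset=4
After 2 (read(7)): returned 'OYXC4FY', offset=11
After 3 (seek(22, SET)): offset=22
After 4 (seek(-4, CUR)): offset=18
After 5 (read(3)): returned 'IDG', offset=21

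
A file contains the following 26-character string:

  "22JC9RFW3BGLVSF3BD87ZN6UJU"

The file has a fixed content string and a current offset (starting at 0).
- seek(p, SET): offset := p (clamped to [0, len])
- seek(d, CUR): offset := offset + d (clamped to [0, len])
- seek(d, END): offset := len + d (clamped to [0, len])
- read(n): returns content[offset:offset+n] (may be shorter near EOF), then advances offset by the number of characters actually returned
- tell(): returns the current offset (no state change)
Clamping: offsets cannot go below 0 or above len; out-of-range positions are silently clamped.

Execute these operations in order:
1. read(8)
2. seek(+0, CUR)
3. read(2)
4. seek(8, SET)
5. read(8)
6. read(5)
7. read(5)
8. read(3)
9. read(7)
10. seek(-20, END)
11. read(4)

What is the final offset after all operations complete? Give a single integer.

After 1 (read(8)): returned '22JC9RFW', offset=8
After 2 (seek(+0, CUR)): offset=8
After 3 (read(2)): returned '3B', offset=10
After 4 (seek(8, SET)): offset=8
After 5 (read(8)): returned '3BGLVSF3', offset=16
After 6 (read(5)): returned 'BD87Z', offset=21
After 7 (read(5)): returned 'N6UJU', offset=26
After 8 (read(3)): returned '', offset=26
After 9 (read(7)): returned '', offset=26
After 10 (seek(-20, END)): offset=6
After 11 (read(4)): returned 'FW3B', offset=10

Answer: 10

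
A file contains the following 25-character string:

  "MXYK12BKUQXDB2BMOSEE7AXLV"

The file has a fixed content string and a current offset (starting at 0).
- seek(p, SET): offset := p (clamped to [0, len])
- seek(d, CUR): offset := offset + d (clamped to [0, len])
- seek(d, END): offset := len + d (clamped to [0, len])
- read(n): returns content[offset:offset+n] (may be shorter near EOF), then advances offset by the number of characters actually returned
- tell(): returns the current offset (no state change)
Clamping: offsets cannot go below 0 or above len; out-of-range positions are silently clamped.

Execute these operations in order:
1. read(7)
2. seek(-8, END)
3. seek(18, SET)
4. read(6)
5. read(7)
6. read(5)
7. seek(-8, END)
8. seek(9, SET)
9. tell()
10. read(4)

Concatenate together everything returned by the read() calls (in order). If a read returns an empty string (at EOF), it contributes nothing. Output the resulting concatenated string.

After 1 (read(7)): returned 'MXYK12B', offset=7
After 2 (seek(-8, END)): offset=17
After 3 (seek(18, SET)): offset=18
After 4 (read(6)): returned 'EE7AXL', offset=24
After 5 (read(7)): returned 'V', offset=25
After 6 (read(5)): returned '', offset=25
After 7 (seek(-8, END)): offset=17
After 8 (seek(9, SET)): offset=9
After 9 (tell()): offset=9
After 10 (read(4)): returned 'QXDB', offset=13

Answer: MXYK12BEE7AXLVQXDB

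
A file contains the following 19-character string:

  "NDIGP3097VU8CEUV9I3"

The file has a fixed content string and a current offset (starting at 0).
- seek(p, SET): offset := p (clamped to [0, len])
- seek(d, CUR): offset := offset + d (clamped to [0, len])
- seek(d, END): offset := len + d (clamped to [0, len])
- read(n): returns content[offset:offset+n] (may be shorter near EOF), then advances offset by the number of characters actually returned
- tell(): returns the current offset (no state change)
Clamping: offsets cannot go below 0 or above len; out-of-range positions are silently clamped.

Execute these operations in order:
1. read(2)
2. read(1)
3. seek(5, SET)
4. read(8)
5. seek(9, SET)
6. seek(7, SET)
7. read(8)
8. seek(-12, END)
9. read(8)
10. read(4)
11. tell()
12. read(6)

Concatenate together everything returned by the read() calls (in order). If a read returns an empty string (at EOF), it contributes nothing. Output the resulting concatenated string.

After 1 (read(2)): returned 'ND', offset=2
After 2 (read(1)): returned 'I', offset=3
After 3 (seek(5, SET)): offset=5
After 4 (read(8)): returned '3097VU8C', offset=13
After 5 (seek(9, SET)): offset=9
After 6 (seek(7, SET)): offset=7
After 7 (read(8)): returned '97VU8CEU', offset=15
After 8 (seek(-12, END)): offset=7
After 9 (read(8)): returned '97VU8CEU', offset=15
After 10 (read(4)): returned 'V9I3', offset=19
After 11 (tell()): offset=19
After 12 (read(6)): returned '', offset=19

Answer: NDI3097VU8C97VU8CEU97VU8CEUV9I3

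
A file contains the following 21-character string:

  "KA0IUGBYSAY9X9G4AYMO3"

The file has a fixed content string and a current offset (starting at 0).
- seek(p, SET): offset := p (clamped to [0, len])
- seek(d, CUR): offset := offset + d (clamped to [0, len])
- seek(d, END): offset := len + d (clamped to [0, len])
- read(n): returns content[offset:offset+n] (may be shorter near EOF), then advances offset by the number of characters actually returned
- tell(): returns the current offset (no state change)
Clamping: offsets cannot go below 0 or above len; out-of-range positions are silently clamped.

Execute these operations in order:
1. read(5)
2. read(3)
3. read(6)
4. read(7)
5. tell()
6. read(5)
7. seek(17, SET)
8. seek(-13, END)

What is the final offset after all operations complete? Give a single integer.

After 1 (read(5)): returned 'KA0IU', offset=5
After 2 (read(3)): returned 'GBY', offset=8
After 3 (read(6)): returned 'SAY9X9', offset=14
After 4 (read(7)): returned 'G4AYMO3', offset=21
After 5 (tell()): offset=21
After 6 (read(5)): returned '', offset=21
After 7 (seek(17, SET)): offset=17
After 8 (seek(-13, END)): offset=8

Answer: 8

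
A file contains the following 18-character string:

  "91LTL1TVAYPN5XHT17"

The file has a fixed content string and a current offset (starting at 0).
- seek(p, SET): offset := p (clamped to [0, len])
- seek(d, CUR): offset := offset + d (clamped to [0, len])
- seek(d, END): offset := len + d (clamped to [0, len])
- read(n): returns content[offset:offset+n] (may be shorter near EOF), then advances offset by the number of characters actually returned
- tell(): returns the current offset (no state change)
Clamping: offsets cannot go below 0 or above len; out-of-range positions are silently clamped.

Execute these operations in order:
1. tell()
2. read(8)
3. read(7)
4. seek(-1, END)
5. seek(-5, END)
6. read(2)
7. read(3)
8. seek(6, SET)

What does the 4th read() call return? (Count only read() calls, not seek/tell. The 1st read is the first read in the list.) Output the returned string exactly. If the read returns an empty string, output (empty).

After 1 (tell()): offset=0
After 2 (read(8)): returned '91LTL1TV', offset=8
After 3 (read(7)): returned 'AYPN5XH', offset=15
After 4 (seek(-1, END)): offset=17
After 5 (seek(-5, END)): offset=13
After 6 (read(2)): returned 'XH', offset=15
After 7 (read(3)): returned 'T17', offset=18
After 8 (seek(6, SET)): offset=6

Answer: T17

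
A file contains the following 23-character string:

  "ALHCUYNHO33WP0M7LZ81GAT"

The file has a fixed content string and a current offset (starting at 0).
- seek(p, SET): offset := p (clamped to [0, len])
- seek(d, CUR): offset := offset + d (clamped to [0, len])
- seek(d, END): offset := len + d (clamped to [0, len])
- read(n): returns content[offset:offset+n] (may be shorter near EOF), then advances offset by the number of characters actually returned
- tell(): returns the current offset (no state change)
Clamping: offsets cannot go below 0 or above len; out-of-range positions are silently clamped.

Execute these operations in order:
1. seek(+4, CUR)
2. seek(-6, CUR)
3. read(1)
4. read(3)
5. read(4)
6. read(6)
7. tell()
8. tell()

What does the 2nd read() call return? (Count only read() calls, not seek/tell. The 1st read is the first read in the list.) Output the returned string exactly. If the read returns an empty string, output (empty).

Answer: LHC

Derivation:
After 1 (seek(+4, CUR)): offset=4
After 2 (seek(-6, CUR)): offset=0
After 3 (read(1)): returned 'A', offset=1
After 4 (read(3)): returned 'LHC', offset=4
After 5 (read(4)): returned 'UYNH', offset=8
After 6 (read(6)): returned 'O33WP0', offset=14
After 7 (tell()): offset=14
After 8 (tell()): offset=14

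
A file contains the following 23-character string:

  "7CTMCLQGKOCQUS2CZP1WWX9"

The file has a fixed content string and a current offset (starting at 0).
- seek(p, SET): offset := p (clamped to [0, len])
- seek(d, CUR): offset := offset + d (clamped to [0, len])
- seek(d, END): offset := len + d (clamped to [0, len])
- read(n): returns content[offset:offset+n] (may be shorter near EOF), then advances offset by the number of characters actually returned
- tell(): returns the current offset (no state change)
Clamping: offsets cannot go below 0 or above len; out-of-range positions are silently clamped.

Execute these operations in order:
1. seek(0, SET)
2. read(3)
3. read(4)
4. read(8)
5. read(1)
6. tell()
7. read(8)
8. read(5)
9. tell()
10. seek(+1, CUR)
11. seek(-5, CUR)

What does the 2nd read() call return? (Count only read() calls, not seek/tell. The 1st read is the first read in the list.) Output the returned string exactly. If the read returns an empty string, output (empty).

After 1 (seek(0, SET)): offset=0
After 2 (read(3)): returned '7CT', offset=3
After 3 (read(4)): returned 'MCLQ', offset=7
After 4 (read(8)): returned 'GKOCQUS2', offset=15
After 5 (read(1)): returned 'C', offset=16
After 6 (tell()): offset=16
After 7 (read(8)): returned 'ZP1WWX9', offset=23
After 8 (read(5)): returned '', offset=23
After 9 (tell()): offset=23
After 10 (seek(+1, CUR)): offset=23
After 11 (seek(-5, CUR)): offset=18

Answer: MCLQ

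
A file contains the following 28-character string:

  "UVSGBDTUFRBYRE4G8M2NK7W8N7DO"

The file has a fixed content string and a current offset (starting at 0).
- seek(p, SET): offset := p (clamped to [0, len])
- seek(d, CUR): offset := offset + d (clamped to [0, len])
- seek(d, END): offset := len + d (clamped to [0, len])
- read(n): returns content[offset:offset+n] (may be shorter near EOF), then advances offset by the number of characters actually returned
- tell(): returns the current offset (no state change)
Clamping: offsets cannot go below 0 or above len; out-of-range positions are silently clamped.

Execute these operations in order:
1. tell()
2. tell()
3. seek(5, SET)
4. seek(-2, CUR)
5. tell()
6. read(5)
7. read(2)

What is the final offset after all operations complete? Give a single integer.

After 1 (tell()): offset=0
After 2 (tell()): offset=0
After 3 (seek(5, SET)): offset=5
After 4 (seek(-2, CUR)): offset=3
After 5 (tell()): offset=3
After 6 (read(5)): returned 'GBDTU', offset=8
After 7 (read(2)): returned 'FR', offset=10

Answer: 10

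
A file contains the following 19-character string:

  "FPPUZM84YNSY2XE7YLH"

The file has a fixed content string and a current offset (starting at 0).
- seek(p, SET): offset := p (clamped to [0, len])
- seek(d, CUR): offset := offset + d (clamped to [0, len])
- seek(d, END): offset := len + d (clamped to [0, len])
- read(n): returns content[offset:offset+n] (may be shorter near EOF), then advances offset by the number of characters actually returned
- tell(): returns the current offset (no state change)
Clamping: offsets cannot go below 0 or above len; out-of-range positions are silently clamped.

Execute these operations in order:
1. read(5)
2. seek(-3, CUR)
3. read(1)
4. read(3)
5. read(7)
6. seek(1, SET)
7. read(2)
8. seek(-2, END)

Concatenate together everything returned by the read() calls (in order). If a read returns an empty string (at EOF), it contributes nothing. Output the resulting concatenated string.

After 1 (read(5)): returned 'FPPUZ', offset=5
After 2 (seek(-3, CUR)): offset=2
After 3 (read(1)): returned 'P', offset=3
After 4 (read(3)): returned 'UZM', offset=6
After 5 (read(7)): returned '84YNSY2', offset=13
After 6 (seek(1, SET)): offset=1
After 7 (read(2)): returned 'PP', offset=3
After 8 (seek(-2, END)): offset=17

Answer: FPPUZPUZM84YNSY2PP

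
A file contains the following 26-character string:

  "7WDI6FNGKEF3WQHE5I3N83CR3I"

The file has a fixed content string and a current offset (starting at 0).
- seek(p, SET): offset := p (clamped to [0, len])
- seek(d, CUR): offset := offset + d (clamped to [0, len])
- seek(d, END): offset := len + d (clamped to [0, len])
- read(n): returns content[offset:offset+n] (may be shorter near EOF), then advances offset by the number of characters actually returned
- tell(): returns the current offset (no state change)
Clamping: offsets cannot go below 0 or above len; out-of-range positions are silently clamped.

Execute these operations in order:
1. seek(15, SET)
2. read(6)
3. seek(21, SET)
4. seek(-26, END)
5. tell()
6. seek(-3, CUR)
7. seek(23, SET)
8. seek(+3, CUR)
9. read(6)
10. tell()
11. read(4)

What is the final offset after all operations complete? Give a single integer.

After 1 (seek(15, SET)): offset=15
After 2 (read(6)): returned 'E5I3N8', offset=21
After 3 (seek(21, SET)): offset=21
After 4 (seek(-26, END)): offset=0
After 5 (tell()): offset=0
After 6 (seek(-3, CUR)): offset=0
After 7 (seek(23, SET)): offset=23
After 8 (seek(+3, CUR)): offset=26
After 9 (read(6)): returned '', offset=26
After 10 (tell()): offset=26
After 11 (read(4)): returned '', offset=26

Answer: 26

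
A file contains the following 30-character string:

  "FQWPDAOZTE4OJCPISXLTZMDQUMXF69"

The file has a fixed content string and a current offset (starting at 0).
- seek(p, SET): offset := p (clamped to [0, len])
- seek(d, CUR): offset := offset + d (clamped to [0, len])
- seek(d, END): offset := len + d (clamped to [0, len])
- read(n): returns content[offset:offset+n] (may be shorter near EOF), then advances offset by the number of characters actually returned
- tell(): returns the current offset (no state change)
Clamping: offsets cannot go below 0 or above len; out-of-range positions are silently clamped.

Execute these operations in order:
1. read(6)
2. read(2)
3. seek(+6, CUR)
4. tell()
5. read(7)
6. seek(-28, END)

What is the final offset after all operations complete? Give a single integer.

Answer: 2

Derivation:
After 1 (read(6)): returned 'FQWPDA', offset=6
After 2 (read(2)): returned 'OZ', offset=8
After 3 (seek(+6, CUR)): offset=14
After 4 (tell()): offset=14
After 5 (read(7)): returned 'PISXLTZ', offset=21
After 6 (seek(-28, END)): offset=2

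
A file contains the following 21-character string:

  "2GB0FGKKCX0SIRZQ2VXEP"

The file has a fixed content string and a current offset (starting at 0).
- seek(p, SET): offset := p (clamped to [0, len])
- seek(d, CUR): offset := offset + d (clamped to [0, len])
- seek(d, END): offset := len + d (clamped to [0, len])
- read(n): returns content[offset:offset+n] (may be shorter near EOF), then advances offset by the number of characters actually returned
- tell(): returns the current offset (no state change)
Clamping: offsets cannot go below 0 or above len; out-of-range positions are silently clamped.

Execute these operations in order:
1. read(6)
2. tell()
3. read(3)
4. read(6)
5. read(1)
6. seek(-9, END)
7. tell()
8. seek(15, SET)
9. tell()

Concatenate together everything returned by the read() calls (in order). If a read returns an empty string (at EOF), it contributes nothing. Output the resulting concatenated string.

After 1 (read(6)): returned '2GB0FG', offset=6
After 2 (tell()): offset=6
After 3 (read(3)): returned 'KKC', offset=9
After 4 (read(6)): returned 'X0SIRZ', offset=15
After 5 (read(1)): returned 'Q', offset=16
After 6 (seek(-9, END)): offset=12
After 7 (tell()): offset=12
After 8 (seek(15, SET)): offset=15
After 9 (tell()): offset=15

Answer: 2GB0FGKKCX0SIRZQ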